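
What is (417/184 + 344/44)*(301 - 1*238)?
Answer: 1285893/2024 ≈ 635.32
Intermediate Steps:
(417/184 + 344/44)*(301 - 1*238) = (417*(1/184) + 344*(1/44))*(301 - 238) = (417/184 + 86/11)*63 = (20411/2024)*63 = 1285893/2024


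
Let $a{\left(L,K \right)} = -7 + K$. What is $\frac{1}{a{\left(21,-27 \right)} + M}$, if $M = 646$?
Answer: $\frac{1}{612} \approx 0.001634$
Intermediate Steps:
$\frac{1}{a{\left(21,-27 \right)} + M} = \frac{1}{\left(-7 - 27\right) + 646} = \frac{1}{-34 + 646} = \frac{1}{612}$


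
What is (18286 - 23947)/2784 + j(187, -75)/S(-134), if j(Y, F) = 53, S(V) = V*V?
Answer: -8458447/4165792 ≈ -2.0305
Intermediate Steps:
S(V) = V²
(18286 - 23947)/2784 + j(187, -75)/S(-134) = (18286 - 23947)/2784 + 53/((-134)²) = -5661*1/2784 + 53/17956 = -1887/928 + 53*(1/17956) = -1887/928 + 53/17956 = -8458447/4165792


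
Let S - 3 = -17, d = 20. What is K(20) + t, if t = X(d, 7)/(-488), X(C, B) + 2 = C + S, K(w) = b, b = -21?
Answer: -2563/122 ≈ -21.008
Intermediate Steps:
K(w) = -21
S = -14 (S = 3 - 17 = -14)
X(C, B) = -16 + C (X(C, B) = -2 + (C - 14) = -2 + (-14 + C) = -16 + C)
t = -1/122 (t = (-16 + 20)/(-488) = 4*(-1/488) = -1/122 ≈ -0.0081967)
K(20) + t = -21 - 1/122 = -2563/122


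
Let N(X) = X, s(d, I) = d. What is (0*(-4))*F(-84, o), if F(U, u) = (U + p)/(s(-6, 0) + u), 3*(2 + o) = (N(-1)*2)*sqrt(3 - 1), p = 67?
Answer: 0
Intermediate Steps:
o = -2 - 2*sqrt(2)/3 (o = -2 + ((-1*2)*sqrt(3 - 1))/3 = -2 + (-2*sqrt(2))/3 = -2 - 2*sqrt(2)/3 ≈ -2.9428)
F(U, u) = (67 + U)/(-6 + u) (F(U, u) = (U + 67)/(-6 + u) = (67 + U)/(-6 + u))
(0*(-4))*F(-84, o) = (0*(-4))*((67 - 84)/(-6 + (-2 - 2*sqrt(2)/3))) = 0*(-17/(-8 - 2*sqrt(2)/3)) = 0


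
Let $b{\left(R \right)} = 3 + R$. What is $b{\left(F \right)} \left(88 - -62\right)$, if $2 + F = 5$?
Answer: $900$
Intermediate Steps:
$F = 3$ ($F = -2 + 5 = 3$)
$b{\left(F \right)} \left(88 - -62\right) = \left(3 + 3\right) \left(88 - -62\right) = 6 \left(88 + 62\right) = 6 \cdot 150 = 900$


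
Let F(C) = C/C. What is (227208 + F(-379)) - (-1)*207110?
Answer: 434319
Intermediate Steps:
F(C) = 1
(227208 + F(-379)) - (-1)*207110 = (227208 + 1) - (-1)*207110 = 227209 - 1*(-207110) = 227209 + 207110 = 434319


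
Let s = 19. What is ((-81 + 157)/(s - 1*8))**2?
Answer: 5776/121 ≈ 47.736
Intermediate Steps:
((-81 + 157)/(s - 1*8))**2 = ((-81 + 157)/(19 - 1*8))**2 = (76/(19 - 8))**2 = (76/11)**2 = 5776/121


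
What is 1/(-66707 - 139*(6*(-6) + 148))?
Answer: -1/82275 ≈ -1.2154e-5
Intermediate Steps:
1/(-66707 - 139*(6*(-6) + 148)) = 1/(-66707 - 139*(-36 + 148)) = 1/(-66707 - 139*112) = 1/(-66707 - 15568) = 1/(-82275) = -1/82275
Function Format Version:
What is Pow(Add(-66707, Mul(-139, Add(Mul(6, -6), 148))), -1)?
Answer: Rational(-1, 82275) ≈ -1.2154e-5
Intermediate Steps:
Pow(Add(-66707, Mul(-139, Add(Mul(6, -6), 148))), -1) = Pow(Add(-66707, Mul(-139, Add(-36, 148))), -1) = Pow(Add(-66707, Mul(-139, 112)), -1) = Pow(Add(-66707, -15568), -1) = Pow(-82275, -1) = Rational(-1, 82275)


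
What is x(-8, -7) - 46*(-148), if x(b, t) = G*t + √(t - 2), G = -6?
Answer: 6850 + 3*I ≈ 6850.0 + 3.0*I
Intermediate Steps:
x(b, t) = √(-2 + t) - 6*t (x(b, t) = -6*t + √(t - 2) = -6*t + √(-2 + t) = √(-2 + t) - 6*t)
x(-8, -7) - 46*(-148) = (√(-2 - 7) - 6*(-7)) - 46*(-148) = (√(-9) + 42) + 6808 = (3*I + 42) + 6808 = (42 + 3*I) + 6808 = 6850 + 3*I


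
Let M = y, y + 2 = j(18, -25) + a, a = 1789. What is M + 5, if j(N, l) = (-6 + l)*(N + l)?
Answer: 2009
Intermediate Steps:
y = 2004 (y = -2 + (((-25)**2 - 6*18 - 6*(-25) + 18*(-25)) + 1789) = -2 + ((625 - 108 + 150 - 450) + 1789) = -2 + (217 + 1789) = -2 + 2006 = 2004)
M = 2004
M + 5 = 2004 + 5 = 2009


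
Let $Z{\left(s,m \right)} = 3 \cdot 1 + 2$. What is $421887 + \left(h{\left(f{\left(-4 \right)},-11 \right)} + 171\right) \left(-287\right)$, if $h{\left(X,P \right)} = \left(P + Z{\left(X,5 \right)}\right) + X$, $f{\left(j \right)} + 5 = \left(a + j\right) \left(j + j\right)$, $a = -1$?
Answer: $364487$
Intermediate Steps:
$f{\left(j \right)} = -5 + 2 j \left(-1 + j\right)$ ($f{\left(j \right)} = -5 + \left(-1 + j\right) \left(j + j\right) = -5 + \left(-1 + j\right) 2 j = -5 + 2 j \left(-1 + j\right)$)
$Z{\left(s,m \right)} = 5$ ($Z{\left(s,m \right)} = 3 + 2 = 5$)
$h{\left(X,P \right)} = 5 + P + X$ ($h{\left(X,P \right)} = \left(P + 5\right) + X = \left(5 + P\right) + X = 5 + P + X$)
$421887 + \left(h{\left(f{\left(-4 \right)},-11 \right)} + 171\right) \left(-287\right) = 421887 + \left(\left(5 - 11 - \left(-3 - 32\right)\right) + 171\right) \left(-287\right) = 421887 + \left(\left(5 - 11 + \left(-5 + 8 + 2 \cdot 16\right)\right) + 171\right) \left(-287\right) = 421887 + \left(\left(5 - 11 + \left(-5 + 8 + 32\right)\right) + 171\right) \left(-287\right) = 421887 + \left(\left(5 - 11 + 35\right) + 171\right) \left(-287\right) = 421887 + \left(29 + 171\right) \left(-287\right) = 421887 + 200 \left(-287\right) = 421887 - 57400 = 364487$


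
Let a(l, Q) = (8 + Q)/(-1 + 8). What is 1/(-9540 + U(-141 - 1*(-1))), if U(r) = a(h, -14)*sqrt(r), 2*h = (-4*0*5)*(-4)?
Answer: -371/3539344 + I*sqrt(35)/53090160 ≈ -0.00010482 + 1.1143e-7*I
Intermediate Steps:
h = 0 (h = ((-4*0*5)*(-4))/2 = ((0*5)*(-4))/2 = (0*(-4))/2 = (1/2)*0 = 0)
a(l, Q) = 8/7 + Q/7 (a(l, Q) = (8 + Q)/7 = (8 + Q)*(1/7) = 8/7 + Q/7)
U(r) = -6*sqrt(r)/7 (U(r) = (8/7 + (1/7)*(-14))*sqrt(r) = (8/7 - 2)*sqrt(r) = -6*sqrt(r)/7)
1/(-9540 + U(-141 - 1*(-1))) = 1/(-9540 - 6*sqrt(-141 - 1*(-1))/7) = 1/(-9540 - 6*sqrt(-141 + 1)/7) = 1/(-9540 - 12*I*sqrt(35)/7)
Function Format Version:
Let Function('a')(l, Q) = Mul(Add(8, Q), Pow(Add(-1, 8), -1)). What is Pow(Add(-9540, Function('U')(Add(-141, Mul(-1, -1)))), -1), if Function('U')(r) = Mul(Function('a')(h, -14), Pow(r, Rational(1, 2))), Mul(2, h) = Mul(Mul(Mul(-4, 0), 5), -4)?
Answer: Add(Rational(-371, 3539344), Mul(Rational(1, 53090160), I, Pow(35, Rational(1, 2)))) ≈ Add(-0.00010482, Mul(1.1143e-7, I))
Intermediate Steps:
h = 0 (h = Mul(Rational(1, 2), Mul(Mul(Mul(-4, 0), 5), -4)) = Mul(Rational(1, 2), Mul(Mul(0, 5), -4)) = Mul(Rational(1, 2), Mul(0, -4)) = Mul(Rational(1, 2), 0) = 0)
Function('a')(l, Q) = Add(Rational(8, 7), Mul(Rational(1, 7), Q)) (Function('a')(l, Q) = Mul(Add(8, Q), Pow(7, -1)) = Mul(Add(8, Q), Rational(1, 7)) = Add(Rational(8, 7), Mul(Rational(1, 7), Q)))
Function('U')(r) = Mul(Rational(-6, 7), Pow(r, Rational(1, 2))) (Function('U')(r) = Mul(Add(Rational(8, 7), Mul(Rational(1, 7), -14)), Pow(r, Rational(1, 2))) = Mul(Add(Rational(8, 7), -2), Pow(r, Rational(1, 2))) = Mul(Rational(-6, 7), Pow(r, Rational(1, 2))))
Pow(Add(-9540, Function('U')(Add(-141, Mul(-1, -1)))), -1) = Pow(Add(-9540, Mul(Rational(-6, 7), Pow(Add(-141, Mul(-1, -1)), Rational(1, 2)))), -1) = Pow(Add(-9540, Mul(Rational(-6, 7), Pow(Add(-141, 1), Rational(1, 2)))), -1) = Pow(Add(-9540, Mul(Rational(-6, 7), Pow(-140, Rational(1, 2)))), -1) = Pow(Add(-9540, Mul(Rational(-6, 7), Mul(2, I, Pow(35, Rational(1, 2))))), -1) = Pow(Add(-9540, Mul(Rational(-12, 7), I, Pow(35, Rational(1, 2)))), -1)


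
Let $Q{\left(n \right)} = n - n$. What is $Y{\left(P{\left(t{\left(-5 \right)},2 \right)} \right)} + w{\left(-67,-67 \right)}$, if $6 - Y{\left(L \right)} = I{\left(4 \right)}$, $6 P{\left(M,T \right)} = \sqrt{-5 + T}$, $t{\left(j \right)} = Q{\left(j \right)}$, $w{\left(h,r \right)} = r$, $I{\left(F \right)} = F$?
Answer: $-65$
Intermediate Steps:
$Q{\left(n \right)} = 0$
$t{\left(j \right)} = 0$
$P{\left(M,T \right)} = \frac{\sqrt{-5 + T}}{6}$
$Y{\left(L \right)} = 2$ ($Y{\left(L \right)} = 6 - 4 = 2$)
$Y{\left(P{\left(t{\left(-5 \right)},2 \right)} \right)} + w{\left(-67,-67 \right)} = 2 - 67 = -65$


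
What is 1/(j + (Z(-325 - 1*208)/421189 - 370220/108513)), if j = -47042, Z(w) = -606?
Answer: -45704481957/2150186238571652 ≈ -2.1256e-5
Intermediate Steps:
1/(j + (Z(-325 - 1*208)/421189 - 370220/108513)) = 1/(-47042 + (-606/421189 - 370220/108513)) = 1/(-47042 - 155998350458/45704481957) = 1/(-2150186238571652/45704481957) = -45704481957/2150186238571652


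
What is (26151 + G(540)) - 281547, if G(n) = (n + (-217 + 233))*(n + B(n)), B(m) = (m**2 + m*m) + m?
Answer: 324604284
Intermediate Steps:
B(m) = m + 2*m**2 (B(m) = (m**2 + m**2) + m = 2*m**2 + m = m + 2*m**2)
G(n) = (16 + n)*(n + n*(1 + 2*n)) (G(n) = (n + (-217 + 233))*(n + n*(1 + 2*n)) = (n + 16)*(n + n*(1 + 2*n)) = (16 + n)*(n + n*(1 + 2*n)))
(26151 + G(540)) - 281547 = (26151 + 2*540*(16 + 540**2 + 17*540)) - 281547 = (26151 + 2*540*(16 + 291600 + 9180)) - 281547 = (26151 + 2*540*300796) - 281547 = (26151 + 324859680) - 281547 = 324885831 - 281547 = 324604284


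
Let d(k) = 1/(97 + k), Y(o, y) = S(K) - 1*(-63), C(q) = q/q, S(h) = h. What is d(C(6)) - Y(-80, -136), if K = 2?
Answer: -6369/98 ≈ -64.990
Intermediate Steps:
C(q) = 1
Y(o, y) = 65 (Y(o, y) = 2 - 1*(-63) = 2 + 63 = 65)
d(C(6)) - Y(-80, -136) = 1/(97 + 1) - 1*65 = 1/98 - 65 = -6369/98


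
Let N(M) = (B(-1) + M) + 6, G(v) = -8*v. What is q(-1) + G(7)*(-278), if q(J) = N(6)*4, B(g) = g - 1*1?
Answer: 15608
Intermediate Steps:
B(g) = -1 + g (B(g) = g - 1 = -1 + g)
N(M) = 4 + M (N(M) = ((-1 - 1) + M) + 6 = (-2 + M) + 6 = 4 + M)
q(J) = 40 (q(J) = (4 + 6)*4 = 10*4 = 40)
q(-1) + G(7)*(-278) = 40 - 8*7*(-278) = 40 - 56*(-278) = 40 + 15568 = 15608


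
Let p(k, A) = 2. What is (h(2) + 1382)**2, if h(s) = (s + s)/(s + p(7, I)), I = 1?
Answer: 1912689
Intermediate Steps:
h(s) = 2*s/(2 + s) (h(s) = (s + s)/(s + 2) = (2*s)/(2 + s) = 2*s/(2 + s))
(h(2) + 1382)**2 = (2*2/(2 + 2) + 1382)**2 = (2*2/4 + 1382)**2 = (2*2*(1/4) + 1382)**2 = (1 + 1382)**2 = 1383**2 = 1912689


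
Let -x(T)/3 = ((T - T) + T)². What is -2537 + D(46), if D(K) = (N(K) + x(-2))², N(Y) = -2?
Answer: -2341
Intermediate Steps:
x(T) = -3*T² (x(T) = -3*((T - T) + T)² = -3*(0 + T)² = -3*T²)
D(K) = 196 (D(K) = (-2 - 3*(-2)²)² = (-2 - 3*4)² = (-2 - 12)² = (-14)² = 196)
-2537 + D(46) = -2537 + 196 = -2341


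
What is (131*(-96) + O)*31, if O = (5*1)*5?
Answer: -389081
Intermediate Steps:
O = 25 (O = 5*5 = 25)
(131*(-96) + O)*31 = (131*(-96) + 25)*31 = (-12576 + 25)*31 = -12551*31 = -389081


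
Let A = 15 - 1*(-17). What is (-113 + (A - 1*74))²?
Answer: 24025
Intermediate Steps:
A = 32 (A = 15 + 17 = 32)
(-113 + (A - 1*74))² = (-113 + (32 - 1*74))² = (-113 + (32 - 74))² = (-113 - 42)² = (-155)² = 24025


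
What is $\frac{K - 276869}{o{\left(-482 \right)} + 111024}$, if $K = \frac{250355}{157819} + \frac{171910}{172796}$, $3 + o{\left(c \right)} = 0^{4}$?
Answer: $- \frac{3775141718749543}{1513798641947202} \approx -2.4938$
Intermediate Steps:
$o{\left(c \right)} = -3$ ($o{\left(c \right)} = -3 + 0^{4} = -3 + 0 = -3$)
$K = \frac{35195503435}{13635245962}$ ($K = 250355 \cdot \frac{1}{157819} + 171910 \cdot \frac{1}{172796} = \frac{250355}{157819} + \frac{85955}{86398} = \frac{35195503435}{13635245962} \approx 2.5812$)
$\frac{K - 276869}{o{\left(-482 \right)} + 111024} = \frac{\frac{35195503435}{13635245962} - 276869}{-3 + 111024} = - \frac{3775141718749543}{13635245962 \cdot 111021} = \left(- \frac{3775141718749543}{13635245962}\right) \frac{1}{111021} = - \frac{3775141718749543}{1513798641947202}$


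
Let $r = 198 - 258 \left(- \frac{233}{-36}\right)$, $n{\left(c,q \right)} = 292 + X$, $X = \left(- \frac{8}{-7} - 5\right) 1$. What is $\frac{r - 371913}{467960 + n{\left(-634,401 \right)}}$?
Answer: $- \frac{15682163}{19666422} \approx -0.79741$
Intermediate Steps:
$X = - \frac{27}{7}$ ($X = \left(\left(-8\right) \left(- \frac{1}{7}\right) - 5\right) 1 = \left(\frac{8}{7} - 5\right) 1 = \left(- \frac{27}{7}\right) 1 = - \frac{27}{7} \approx -3.8571$)
$n{\left(c,q \right)} = \frac{2017}{7}$ ($n{\left(c,q \right)} = 292 - \frac{27}{7} = \frac{2017}{7}$)
$r = - \frac{8831}{6}$ ($r = 198 - 258 \left(\left(-233\right) \left(- \frac{1}{36}\right)\right) = 198 - \frac{10019}{6} = - \frac{8831}{6} \approx -1471.8$)
$\frac{r - 371913}{467960 + n{\left(-634,401 \right)}} = \frac{- \frac{8831}{6} - 371913}{467960 + \frac{2017}{7}} = - \frac{2240309}{6 \cdot \frac{3277737}{7}} = \left(- \frac{2240309}{6}\right) \frac{7}{3277737} = - \frac{15682163}{19666422}$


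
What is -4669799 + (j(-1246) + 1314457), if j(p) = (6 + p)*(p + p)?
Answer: -265262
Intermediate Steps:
j(p) = 2*p*(6 + p) (j(p) = (6 + p)*(2*p) = 2*p*(6 + p))
-4669799 + (j(-1246) + 1314457) = -4669799 + (2*(-1246)*(6 - 1246) + 1314457) = -4669799 + (2*(-1246)*(-1240) + 1314457) = -4669799 + (3090080 + 1314457) = -4669799 + 4404537 = -265262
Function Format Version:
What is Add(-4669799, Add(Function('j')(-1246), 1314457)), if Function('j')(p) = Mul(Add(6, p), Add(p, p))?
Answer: -265262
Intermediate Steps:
Function('j')(p) = Mul(2, p, Add(6, p)) (Function('j')(p) = Mul(Add(6, p), Mul(2, p)) = Mul(2, p, Add(6, p)))
Add(-4669799, Add(Function('j')(-1246), 1314457)) = Add(-4669799, Add(Mul(2, -1246, Add(6, -1246)), 1314457)) = Add(-4669799, Add(Mul(2, -1246, -1240), 1314457)) = Add(-4669799, Add(3090080, 1314457)) = Add(-4669799, 4404537) = -265262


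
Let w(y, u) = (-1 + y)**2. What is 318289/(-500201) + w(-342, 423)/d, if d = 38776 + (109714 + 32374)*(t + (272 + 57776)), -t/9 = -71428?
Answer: -2438322249147355/3831905883162552 ≈ -0.63632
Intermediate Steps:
t = 642852 (t = -9*(-71428) = 642852)
d = 99589517976 (d = 38776 + (109714 + 32374)*(642852 + (272 + 57776)) = 38776 + 142088*(642852 + 58048) = 38776 + 142088*700900 = 38776 + 99589479200 = 99589517976)
318289/(-500201) + w(-342, 423)/d = 318289/(-500201) + (-1 - 342)**2/99589517976 = 318289*(-1/500201) + (-343)**2*(1/99589517976) = -318289/500201 + 117649*(1/99589517976) = -318289/500201 + 117649/99589517976 = -2438322249147355/3831905883162552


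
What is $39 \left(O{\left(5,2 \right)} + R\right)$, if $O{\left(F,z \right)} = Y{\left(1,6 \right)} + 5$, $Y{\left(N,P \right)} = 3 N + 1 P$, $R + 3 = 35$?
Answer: $1794$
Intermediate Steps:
$R = 32$ ($R = -3 + 35 = 32$)
$Y{\left(N,P \right)} = P + 3 N$ ($Y{\left(N,P \right)} = 3 N + P = P + 3 N$)
$O{\left(F,z \right)} = 14$ ($O{\left(F,z \right)} = \left(6 + 3 \cdot 1\right) + 5 = \left(6 + 3\right) + 5 = 9 + 5 = 14$)
$39 \left(O{\left(5,2 \right)} + R\right) = 39 \left(14 + 32\right) = 39 \cdot 46 = 1794$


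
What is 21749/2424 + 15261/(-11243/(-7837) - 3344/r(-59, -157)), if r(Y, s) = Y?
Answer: 1965464483533/7237058040 ≈ 271.58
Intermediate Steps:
21749/2424 + 15261/(-11243/(-7837) - 3344/r(-59, -157)) = 21749/2424 + 15261/(-11243/(-7837) - 3344/(-59)) = 21749*(1/2424) + 15261/(-11243*(-1/7837) - 3344*(-1/59)) = 21749/2424 + 15261/(11243/7837 + 3344/59) = 21749/2424 + 15261/(26870265/462383) = 21749/2424 + 15261*(462383/26870265) = 21749/2424 + 2352142321/8956755 = 1965464483533/7237058040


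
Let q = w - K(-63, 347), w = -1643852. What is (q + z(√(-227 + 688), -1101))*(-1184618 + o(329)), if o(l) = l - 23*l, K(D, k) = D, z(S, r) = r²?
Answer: 514390747328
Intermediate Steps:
o(l) = -22*l
q = -1643789 (q = -1643852 - 1*(-63) = -1643852 + 63 = -1643789)
(q + z(√(-227 + 688), -1101))*(-1184618 + o(329)) = (-1643789 + (-1101)²)*(-1184618 - 22*329) = (-1643789 + 1212201)*(-1184618 - 7238) = -431588*(-1191856) = 514390747328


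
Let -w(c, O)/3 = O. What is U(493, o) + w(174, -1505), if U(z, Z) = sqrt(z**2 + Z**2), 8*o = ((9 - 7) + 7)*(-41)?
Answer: 4515 + sqrt(15691297)/8 ≈ 5010.2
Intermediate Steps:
w(c, O) = -3*O
o = -369/8 (o = (((9 - 7) + 7)*(-41))/8 = ((2 + 7)*(-41))/8 = (9*(-41))/8 = (1/8)*(-369) = -369/8 ≈ -46.125)
U(z, Z) = sqrt(Z**2 + z**2)
U(493, o) + w(174, -1505) = sqrt((-369/8)**2 + 493**2) - 3*(-1505) = sqrt(136161/64 + 243049) + 4515 = sqrt(15691297/64) + 4515 = sqrt(15691297)/8 + 4515 = 4515 + sqrt(15691297)/8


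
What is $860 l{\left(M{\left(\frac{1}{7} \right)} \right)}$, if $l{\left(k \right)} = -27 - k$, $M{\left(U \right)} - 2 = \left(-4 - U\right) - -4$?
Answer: $- \frac{173720}{7} \approx -24817.0$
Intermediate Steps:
$M{\left(U \right)} = 2 - U$
$860 l{\left(M{\left(\frac{1}{7} \right)} \right)} = 860 \left(-27 - \left(2 - \frac{1}{7}\right)\right) = 860 \left(-27 - \frac{13}{7}\right) = 860 \left(- \frac{202}{7}\right) = - \frac{173720}{7}$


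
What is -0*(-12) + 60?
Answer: 60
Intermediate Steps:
-0*(-12) + 60 = -289*0 + 60 = 0 + 60 = 60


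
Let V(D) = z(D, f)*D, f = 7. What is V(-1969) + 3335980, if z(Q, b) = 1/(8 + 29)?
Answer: 123429291/37 ≈ 3.3359e+6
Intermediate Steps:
z(Q, b) = 1/37
V(D) = D/37
V(-1969) + 3335980 = (1/37)*(-1969) + 3335980 = -1969/37 + 3335980 = 123429291/37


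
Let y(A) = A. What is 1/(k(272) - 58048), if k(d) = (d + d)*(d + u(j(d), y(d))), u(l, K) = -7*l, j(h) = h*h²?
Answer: -1/76630761664 ≈ -1.3050e-11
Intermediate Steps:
j(h) = h³
k(d) = 2*d*(d - 7*d³) (k(d) = (d + d)*(d - 7*d³) = (2*d)*(d - 7*d³) = 2*d*(d - 7*d³))
1/(k(272) - 58048) = 1/(272²*(2 - 14*272²) - 58048) = 1/(73984*(2 - 14*73984) - 58048) = 1/(73984*(2 - 1035776) - 58048) = 1/(73984*(-1035774) - 58048) = 1/(-76630703616 - 58048) = 1/(-76630761664) = -1/76630761664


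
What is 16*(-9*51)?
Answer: -7344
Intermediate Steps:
16*(-9*51) = 16*(-459) = -7344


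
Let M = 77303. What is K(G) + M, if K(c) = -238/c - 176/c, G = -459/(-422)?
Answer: 3923041/51 ≈ 76922.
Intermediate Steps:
G = 459/422 (G = -459*(-1/422) = 459/422 ≈ 1.0877)
K(c) = -414/c
K(G) + M = -414/459/422 + 77303 = -414*422/459 + 77303 = -19412/51 + 77303 = 3923041/51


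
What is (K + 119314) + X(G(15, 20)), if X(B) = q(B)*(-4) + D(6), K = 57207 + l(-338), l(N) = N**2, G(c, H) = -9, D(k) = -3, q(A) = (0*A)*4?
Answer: 290762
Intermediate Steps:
q(A) = 0 (q(A) = 0*4 = 0)
K = 171451 (K = 57207 + (-338)**2 = 57207 + 114244 = 171451)
X(B) = -3 (X(B) = 0*(-4) - 3 = 0 - 3 = -3)
(K + 119314) + X(G(15, 20)) = (171451 + 119314) - 3 = 290765 - 3 = 290762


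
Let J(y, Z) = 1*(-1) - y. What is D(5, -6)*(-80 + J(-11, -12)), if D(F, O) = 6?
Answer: -420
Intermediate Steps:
J(y, Z) = -1 - y
D(5, -6)*(-80 + J(-11, -12)) = 6*(-80 + (-1 - 1*(-11))) = 6*(-80 + (-1 + 11)) = 6*(-80 + 10) = 6*(-70) = -420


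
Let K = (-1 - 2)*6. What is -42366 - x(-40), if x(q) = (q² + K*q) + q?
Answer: -44646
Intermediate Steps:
K = -18 (K = -3*6 = -18)
x(q) = q² - 17*q (x(q) = (q² - 18*q) + q = q² - 17*q)
-42366 - x(-40) = -42366 - (-40)*(-17 - 40) = -42366 - (-40)*(-57) = -42366 - 1*2280 = -42366 - 2280 = -44646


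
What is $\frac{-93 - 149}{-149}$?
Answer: $\frac{242}{149} \approx 1.6242$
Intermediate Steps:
$\frac{-93 - 149}{-149} = - \frac{-93 - 149}{149} = \left(- \frac{1}{149}\right) \left(-242\right) = \frac{242}{149}$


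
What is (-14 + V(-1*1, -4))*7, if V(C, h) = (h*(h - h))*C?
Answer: -98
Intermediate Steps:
V(C, h) = 0 (V(C, h) = (h*0)*C = 0*C = 0)
(-14 + V(-1*1, -4))*7 = (-14 + 0)*7 = -14*7 = -98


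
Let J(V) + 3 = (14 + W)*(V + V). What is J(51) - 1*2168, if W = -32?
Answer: -4007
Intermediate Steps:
J(V) = -3 - 36*V (J(V) = -3 + (14 - 32)*(V + V) = -3 - 36*V)
J(51) - 1*2168 = (-3 - 36*51) - 1*2168 = (-3 - 1836) - 2168 = -1839 - 2168 = -4007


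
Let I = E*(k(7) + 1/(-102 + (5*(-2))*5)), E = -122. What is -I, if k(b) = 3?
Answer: 27755/76 ≈ 365.20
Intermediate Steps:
I = -27755/76 (I = -122*(3 + 1/(-102 + (5*(-2))*5)) = -122*(3 + 1/(-102 - 10*5)) = -122*(3 + 1/(-102 - 50)) = -122*(3 + 1/(-152)) = -122*(3 - 1/152) = -122*455/152 = -27755/76 ≈ -365.20)
-I = -1*(-27755/76) = 27755/76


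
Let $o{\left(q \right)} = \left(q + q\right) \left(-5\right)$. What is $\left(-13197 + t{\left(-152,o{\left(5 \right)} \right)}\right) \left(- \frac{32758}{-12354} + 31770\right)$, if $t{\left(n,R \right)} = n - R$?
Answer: $- \frac{870019112677}{2059} \approx -4.2254 \cdot 10^{8}$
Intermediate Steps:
$o{\left(q \right)} = - 10 q$ ($o{\left(q \right)} = 2 q \left(-5\right) = - 10 q$)
$\left(-13197 + t{\left(-152,o{\left(5 \right)} \right)}\right) \left(- \frac{32758}{-12354} + 31770\right) = \left(-13197 - \left(152 - 50\right)\right) \left(- \frac{32758}{-12354} + 31770\right) = \left(-13197 - 102\right) \left(\left(-32758\right) \left(- \frac{1}{12354}\right) + 31770\right) = \left(-13197 + \left(-152 + 50\right)\right) \left(\frac{16379}{6177} + 31770\right) = \left(-13197 - 102\right) \frac{196259669}{6177} = \left(-13299\right) \frac{196259669}{6177} = - \frac{870019112677}{2059}$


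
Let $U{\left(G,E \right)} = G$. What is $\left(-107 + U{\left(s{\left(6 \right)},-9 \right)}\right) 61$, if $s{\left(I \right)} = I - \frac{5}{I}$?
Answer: $- \frac{37271}{6} \approx -6211.8$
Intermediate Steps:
$\left(-107 + U{\left(s{\left(6 \right)},-9 \right)}\right) 61 = \left(-107 + \left(6 - \frac{5}{6}\right)\right) 61 = \left(-107 + \frac{31}{6}\right) 61 = \left(- \frac{611}{6}\right) 61 = - \frac{37271}{6}$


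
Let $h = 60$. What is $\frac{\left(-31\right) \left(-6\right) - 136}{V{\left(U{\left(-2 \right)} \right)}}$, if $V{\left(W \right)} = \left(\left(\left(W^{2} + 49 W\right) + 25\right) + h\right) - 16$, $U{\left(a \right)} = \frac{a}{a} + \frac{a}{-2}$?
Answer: $\frac{50}{171} \approx 0.2924$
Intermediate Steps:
$U{\left(a \right)} = 1 - \frac{a}{2}$ ($U{\left(a \right)} = 1 + a \left(- \frac{1}{2}\right) = 1 - \frac{a}{2}$)
$V{\left(W \right)} = 69 + W^{2} + 49 W$ ($V{\left(W \right)} = \left(\left(\left(W^{2} + 49 W\right) + 25\right) + 60\right) - 16 = \left(\left(25 + W^{2} + 49 W\right) + 60\right) - 16 = \left(85 + W^{2} + 49 W\right) - 16 = 69 + W^{2} + 49 W$)
$\frac{\left(-31\right) \left(-6\right) - 136}{V{\left(U{\left(-2 \right)} \right)}} = \frac{\left(-31\right) \left(-6\right) - 136}{69 + \left(1 - -1\right)^{2} + 49 \left(1 - -1\right)} = \frac{186 - 136}{69 + \left(1 + 1\right)^{2} + 49 \left(1 + 1\right)} = \frac{50}{69 + 2^{2} + 49 \cdot 2} = \frac{50}{69 + 4 + 98} = \frac{50}{171}$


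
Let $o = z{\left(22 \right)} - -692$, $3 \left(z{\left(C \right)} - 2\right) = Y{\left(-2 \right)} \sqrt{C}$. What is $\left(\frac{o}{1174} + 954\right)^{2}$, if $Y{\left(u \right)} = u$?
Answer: $\frac{\left(1681035 - \sqrt{22}\right)^{2}}{3101121} \approx 9.1124 \cdot 10^{5}$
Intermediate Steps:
$z{\left(C \right)} = 2 - \frac{2 \sqrt{C}}{3}$ ($z{\left(C \right)} = 2 + \frac{\left(-2\right) \sqrt{C}}{3} = 2 - \frac{2 \sqrt{C}}{3}$)
$o = 694 - \frac{2 \sqrt{22}}{3}$ ($o = \left(2 - \frac{2 \sqrt{22}}{3}\right) - -692 = \left(2 - \frac{2 \sqrt{22}}{3}\right) + 692 = 694 - \frac{2 \sqrt{22}}{3} \approx 690.87$)
$\left(\frac{o}{1174} + 954\right)^{2} = \left(\frac{694 - \frac{2 \sqrt{22}}{3}}{1174} + 954\right)^{2} = \left(\left(694 - \frac{2 \sqrt{22}}{3}\right) \frac{1}{1174} + 954\right)^{2} = \left(\left(\frac{347}{587} - \frac{\sqrt{22}}{1761}\right) + 954\right)^{2} = \left(\frac{560345}{587} - \frac{\sqrt{22}}{1761}\right)^{2}$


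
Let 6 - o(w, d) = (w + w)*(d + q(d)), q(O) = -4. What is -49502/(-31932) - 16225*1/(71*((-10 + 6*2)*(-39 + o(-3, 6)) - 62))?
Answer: 220904867/58946472 ≈ 3.7476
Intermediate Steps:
o(w, d) = 6 - 2*w*(-4 + d) (o(w, d) = 6 - (w + w)*(d - 4) = 6 - 2*w*(-4 + d))
-49502/(-31932) - 16225*1/(71*((-10 + 6*2)*(-39 + o(-3, 6)) - 62)) = -49502/(-31932) - 16225*1/(71*((-10 + 6*2)*(-39 + (6 + 8*(-3) - 2*6*(-3))) - 62)) = -49502*(-1/31932) - 16225*1/(71*((-10 + 12)*(-39 + (6 - 24 + 36)) - 62)) = 24751/15966 - 16225*1/(71*(2*(-39 + 18) - 62)) = 24751/15966 - 16225*1/(71*(2*(-21) - 62)) = 24751/15966 - 16225*1/(71*(-42 - 62)) = 24751/15966 - 16225/((-104*71)) = 24751/15966 - 16225/(-7384) = 24751/15966 - 16225*(-1/7384) = 24751/15966 + 16225/7384 = 220904867/58946472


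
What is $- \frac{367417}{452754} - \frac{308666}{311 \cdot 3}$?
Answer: $- \frac{46697522075}{140806494} \approx -331.64$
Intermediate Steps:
$- \frac{367417}{452754} - \frac{308666}{311 \cdot 3} = \left(-367417\right) \frac{1}{452754} - \frac{308666}{933} = - \frac{367417}{452754} - \frac{308666}{933} = - \frac{46697522075}{140806494}$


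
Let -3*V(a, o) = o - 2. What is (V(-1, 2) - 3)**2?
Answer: 9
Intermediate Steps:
V(a, o) = 2/3 - o/3 (V(a, o) = -(o - 2)/3 = -(-2 + o)/3 = 2/3 - o/3)
(V(-1, 2) - 3)**2 = ((2/3 - 1/3*2) - 3)**2 = ((2/3 - 2/3) - 3)**2 = (0 - 3)**2 = (-3)**2 = 9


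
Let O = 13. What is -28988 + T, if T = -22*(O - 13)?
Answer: -28988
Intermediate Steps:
T = 0 (T = -22*(13 - 13) = -22*0 = 0)
-28988 + T = -28988 + 0 = -28988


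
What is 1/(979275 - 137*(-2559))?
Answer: 1/1329858 ≈ 7.5196e-7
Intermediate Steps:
1/(979275 - 137*(-2559)) = 1/(979275 + 350583) = 1/1329858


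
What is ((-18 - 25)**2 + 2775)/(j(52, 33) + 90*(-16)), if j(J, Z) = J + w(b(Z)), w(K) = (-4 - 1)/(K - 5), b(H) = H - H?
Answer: -4624/1387 ≈ -3.3338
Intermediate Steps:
b(H) = 0
w(K) = -5/(-5 + K)
j(J, Z) = 1 + J (j(J, Z) = J - 5/(-5 + 0) = J - 5/(-5) = J - 5*(-1/5) = J + 1 = 1 + J)
((-18 - 25)**2 + 2775)/(j(52, 33) + 90*(-16)) = ((-18 - 25)**2 + 2775)/((1 + 52) + 90*(-16)) = ((-43)**2 + 2775)/(53 - 1440) = (1849 + 2775)/(-1387) = 4624*(-1/1387) = -4624/1387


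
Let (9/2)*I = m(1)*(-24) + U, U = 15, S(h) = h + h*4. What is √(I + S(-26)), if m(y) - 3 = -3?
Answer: 2*I*√285/3 ≈ 11.255*I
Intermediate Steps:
S(h) = 5*h (S(h) = h + 4*h = 5*h)
m(y) = 0 (m(y) = 3 - 3 = 0)
I = 10/3 (I = 2*(0*(-24) + 15)/9 = 2*(0 + 15)/9 = (2/9)*15 = 10/3 ≈ 3.3333)
√(I + S(-26)) = √(10/3 + 5*(-26)) = √(10/3 - 130) = √(-380/3) = 2*I*√285/3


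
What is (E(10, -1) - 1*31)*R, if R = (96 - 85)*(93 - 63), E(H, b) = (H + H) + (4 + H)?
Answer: 990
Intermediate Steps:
E(H, b) = 4 + 3*H (E(H, b) = 2*H + (4 + H) = 4 + 3*H)
R = 330 (R = 11*30 = 330)
(E(10, -1) - 1*31)*R = ((4 + 3*10) - 1*31)*330 = ((4 + 30) - 31)*330 = (34 - 31)*330 = 3*330 = 990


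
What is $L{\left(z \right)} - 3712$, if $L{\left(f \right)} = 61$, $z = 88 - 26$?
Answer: $-3651$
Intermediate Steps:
$z = 62$
$L{\left(z \right)} - 3712 = 61 - 3712 = -3651$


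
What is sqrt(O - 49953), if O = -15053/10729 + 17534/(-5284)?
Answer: I*sqrt(40140866056928187814)/28346018 ≈ 223.51*I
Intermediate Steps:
O = -133831169/28346018 (O = -15053*1/10729 + 17534*(-1/5284) = -15053/10729 - 8767/2642 = -133831169/28346018 ≈ -4.7213)
sqrt(O - 49953) = sqrt(-133831169/28346018 - 49953) = sqrt(-1416102468323/28346018) = I*sqrt(40140866056928187814)/28346018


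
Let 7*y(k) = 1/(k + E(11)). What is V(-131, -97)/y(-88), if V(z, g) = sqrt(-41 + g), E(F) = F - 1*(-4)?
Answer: -511*I*sqrt(138) ≈ -6002.9*I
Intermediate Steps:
E(F) = 4 + F (E(F) = F + 4 = 4 + F)
y(k) = 1/(7*(15 + k)) (y(k) = 1/(7*(k + (4 + 11))) = 1/(7*(k + 15)) = 1/(7*(15 + k)))
V(-131, -97)/y(-88) = sqrt(-41 - 97)/((1/(7*(15 - 88)))) = sqrt(-138)/(((1/7)/(-73))) = (I*sqrt(138))/(((1/7)*(-1/73))) = (I*sqrt(138))/(-1/511) = (I*sqrt(138))*(-511) = -511*I*sqrt(138)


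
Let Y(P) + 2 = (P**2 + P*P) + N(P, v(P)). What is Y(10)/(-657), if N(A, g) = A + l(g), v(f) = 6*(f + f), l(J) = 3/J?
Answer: -8321/26280 ≈ -0.31663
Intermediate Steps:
v(f) = 12*f (v(f) = 6*(2*f) = 12*f)
N(A, g) = A + 3/g
Y(P) = -2 + P + 2*P**2 + 1/(4*P) (Y(P) = -2 + ((P**2 + P*P) + (P + 3/((12*P)))) = -2 + ((P**2 + P**2) + (P + 3*(1/(12*P)))) = -2 + (2*P**2 + (P + 1/(4*P))) = -2 + (P + 2*P**2 + 1/(4*P)) = -2 + P + 2*P**2 + 1/(4*P))
Y(10)/(-657) = (-2 + 10 + 2*10**2 + (1/4)/10)/(-657) = (-2 + 10 + 2*100 + (1/4)*(1/10))*(-1/657) = (-2 + 10 + 200 + 1/40)*(-1/657) = (8321/40)*(-1/657) = -8321/26280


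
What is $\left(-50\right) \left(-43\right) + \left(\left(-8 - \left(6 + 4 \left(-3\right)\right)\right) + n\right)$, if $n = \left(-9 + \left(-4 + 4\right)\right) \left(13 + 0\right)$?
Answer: $2031$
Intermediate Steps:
$n = -117$ ($n = \left(-9 + 0\right) 13 = \left(-9\right) 13 = -117$)
$\left(-50\right) \left(-43\right) + \left(\left(-8 - \left(6 + 4 \left(-3\right)\right)\right) + n\right) = \left(-50\right) \left(-43\right) - 119 = 2150 - 119 = 2031$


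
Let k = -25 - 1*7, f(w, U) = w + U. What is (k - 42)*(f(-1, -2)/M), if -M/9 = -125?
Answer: 74/375 ≈ 0.19733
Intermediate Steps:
M = 1125 (M = -9*(-125) = 1125)
f(w, U) = U + w
k = -32 (k = -25 - 7 = -32)
(k - 42)*(f(-1, -2)/M) = (-32 - 42)*((-2 - 1)/1125) = -(-222)/1125 = -74*(-1/375) = 74/375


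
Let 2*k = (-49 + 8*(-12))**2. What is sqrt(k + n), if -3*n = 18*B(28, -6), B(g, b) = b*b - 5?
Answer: sqrt(41306)/2 ≈ 101.62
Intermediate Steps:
B(g, b) = -5 + b**2 (B(g, b) = b**2 - 5 = -5 + b**2)
n = -186 (n = -6*(-5 + (-6)**2) = -6*(-5 + 36) = -6*31 = -1/3*558 = -186)
k = 21025/2 (k = (-49 + 8*(-12))**2/2 = (-49 - 96)**2/2 = (1/2)*(-145)**2 = (1/2)*21025 = 21025/2 ≈ 10513.)
sqrt(k + n) = sqrt(21025/2 - 186) = sqrt(20653/2) = sqrt(41306)/2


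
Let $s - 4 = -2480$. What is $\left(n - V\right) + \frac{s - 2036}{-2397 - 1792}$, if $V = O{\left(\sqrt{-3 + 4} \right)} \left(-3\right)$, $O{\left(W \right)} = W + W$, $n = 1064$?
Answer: $\frac{4486742}{4189} \approx 1071.1$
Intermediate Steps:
$s = -2476$ ($s = 4 - 2480 = -2476$)
$O{\left(W \right)} = 2 W$
$V = -6$ ($V = 2 \sqrt{-3 + 4} \left(-3\right) = 2 \sqrt{1} \left(-3\right) = 2 \cdot 1 \left(-3\right) = 2 \left(-3\right) = -6$)
$\left(n - V\right) + \frac{s - 2036}{-2397 - 1792} = \left(1064 - -6\right) + \frac{-2476 - 2036}{-2397 - 1792} = \left(1064 + 6\right) - \frac{4512}{-4189} = 1070 - - \frac{4512}{4189} = 1070 + \frac{4512}{4189} = \frac{4486742}{4189}$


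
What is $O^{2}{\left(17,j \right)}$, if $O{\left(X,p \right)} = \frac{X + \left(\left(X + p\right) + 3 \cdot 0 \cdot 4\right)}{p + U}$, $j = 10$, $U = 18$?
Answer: $\frac{121}{49} \approx 2.4694$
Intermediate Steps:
$O{\left(X,p \right)} = \frac{p + 2 X}{18 + p}$ ($O{\left(X,p \right)} = \frac{X + \left(\left(X + p\right) + 3 \cdot 0 \cdot 4\right)}{p + 18} = \frac{X + \left(\left(X + p\right) + 0 \cdot 4\right)}{18 + p} = \frac{X + \left(\left(X + p\right) + 0\right)}{18 + p} = \frac{X + \left(X + p\right)}{18 + p} = \frac{p + 2 X}{18 + p}$)
$O^{2}{\left(17,j \right)} = \left(\frac{10 + 2 \cdot 17}{18 + 10}\right)^{2} = \left(\frac{10 + 34}{28}\right)^{2} = \left(\frac{1}{28} \cdot 44\right)^{2} = \left(\frac{11}{7}\right)^{2} = \frac{121}{49}$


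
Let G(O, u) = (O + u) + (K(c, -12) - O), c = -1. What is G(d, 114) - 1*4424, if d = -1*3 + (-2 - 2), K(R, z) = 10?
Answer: -4300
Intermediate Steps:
d = -7 (d = -3 - 4 = -7)
G(O, u) = 10 + u (G(O, u) = (O + u) + (10 - O) = 10 + u)
G(d, 114) - 1*4424 = (10 + 114) - 1*4424 = 124 - 4424 = -4300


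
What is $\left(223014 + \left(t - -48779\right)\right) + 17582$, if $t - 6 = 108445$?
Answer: $397826$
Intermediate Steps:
$t = 108451$ ($t = 6 + 108445 = 108451$)
$\left(223014 + \left(t - -48779\right)\right) + 17582 = \left(223014 + \left(108451 - -48779\right)\right) + 17582 = \left(223014 + \left(108451 + 48779\right)\right) + 17582 = \left(223014 + 157230\right) + 17582 = 380244 + 17582 = 397826$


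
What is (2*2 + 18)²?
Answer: 484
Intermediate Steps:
(2*2 + 18)² = (4 + 18)² = 22² = 484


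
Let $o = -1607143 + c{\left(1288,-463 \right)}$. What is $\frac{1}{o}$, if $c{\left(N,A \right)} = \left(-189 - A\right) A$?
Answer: $- \frac{1}{1734005} \approx -5.767 \cdot 10^{-7}$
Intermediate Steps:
$c{\left(N,A \right)} = A \left(-189 - A\right)$
$o = -1734005$ ($o = -1607143 - - 463 \left(189 - 463\right) = -1607143 - \left(-463\right) \left(-274\right) = -1607143 - 126862 = -1734005$)
$\frac{1}{o} = \frac{1}{-1734005} = - \frac{1}{1734005}$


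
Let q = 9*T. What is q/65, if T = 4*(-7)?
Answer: -252/65 ≈ -3.8769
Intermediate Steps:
T = -28
q = -252 (q = 9*(-28) = -252)
q/65 = -252/65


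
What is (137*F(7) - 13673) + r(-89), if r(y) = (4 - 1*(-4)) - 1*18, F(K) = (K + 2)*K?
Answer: -5052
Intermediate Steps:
F(K) = K*(2 + K) (F(K) = (2 + K)*K = K*(2 + K))
r(y) = -10 (r(y) = (4 + 4) - 18 = 8 - 18 = -10)
(137*F(7) - 13673) + r(-89) = (137*(7*(2 + 7)) - 13673) - 10 = (137*(7*9) - 13673) - 10 = (137*63 - 13673) - 10 = (8631 - 13673) - 10 = -5042 - 10 = -5052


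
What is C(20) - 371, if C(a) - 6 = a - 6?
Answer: -351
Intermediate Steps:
C(a) = a (C(a) = 6 + (a - 6) = 6 + (-6 + a) = a)
C(20) - 371 = 20 - 371 = -351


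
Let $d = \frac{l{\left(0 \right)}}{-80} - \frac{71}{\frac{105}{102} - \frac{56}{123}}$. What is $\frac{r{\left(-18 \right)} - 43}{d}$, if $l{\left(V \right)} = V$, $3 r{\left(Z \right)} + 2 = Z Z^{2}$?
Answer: $\frac{14317163}{890766} \approx 16.073$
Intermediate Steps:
$r{\left(Z \right)} = - \frac{2}{3} + \frac{Z^{3}}{3}$ ($r{\left(Z \right)} = - \frac{2}{3} + \frac{Z Z^{2}}{3} = - \frac{2}{3} + \frac{Z^{3}}{3}$)
$d = - \frac{296922}{2401}$ ($d = \frac{0}{-80} - \frac{71}{\frac{105}{102} - \frac{56}{123}} = 0 \left(- \frac{1}{80}\right) - \frac{71}{105 \cdot \frac{1}{102} - \frac{56}{123}} = 0 - \frac{71}{\frac{35}{34} - \frac{56}{123}} = 0 - \frac{71}{\frac{2401}{4182}} = 0 - \frac{296922}{2401} = - \frac{296922}{2401} \approx -123.67$)
$\frac{r{\left(-18 \right)} - 43}{d} = \frac{\left(- \frac{2}{3} + \frac{\left(-18\right)^{3}}{3}\right) - 43}{- \frac{296922}{2401}} = - \frac{2401 \left(\left(- \frac{2}{3} + \frac{1}{3} \left(-5832\right)\right) - 43\right)}{296922} = - \frac{2401 \left(\left(- \frac{2}{3} - 1944\right) - 43\right)}{296922} = - \frac{2401 \left(- \frac{5834}{3} - 43\right)}{296922} = \left(- \frac{2401}{296922}\right) \left(- \frac{5963}{3}\right) = \frac{14317163}{890766}$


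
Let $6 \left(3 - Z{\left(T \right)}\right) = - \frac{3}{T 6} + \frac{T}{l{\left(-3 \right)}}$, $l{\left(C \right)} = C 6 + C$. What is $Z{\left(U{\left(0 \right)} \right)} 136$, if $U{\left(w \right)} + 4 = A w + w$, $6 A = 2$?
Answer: $\frac{50507}{126} \approx 400.85$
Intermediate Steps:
$A = \frac{1}{3}$ ($A = \frac{1}{6} \cdot 2 = \frac{1}{3} \approx 0.33333$)
$l{\left(C \right)} = 7 C$ ($l{\left(C \right)} = 6 C + C = 7 C$)
$U{\left(w \right)} = -4 + \frac{4 w}{3}$ ($U{\left(w \right)} = -4 + \left(\frac{w}{3} + w\right) = -4 + \frac{4 w}{3}$)
$Z{\left(T \right)} = 3 + \frac{1}{12 T} + \frac{T}{126}$ ($Z{\left(T \right)} = 3 - \frac{- \frac{3}{T 6} + \frac{T}{7 \left(-3\right)}}{6} = 3 - \frac{- \frac{3}{6 T} + \frac{T}{-21}}{6} = 3 - \frac{- 3 \frac{1}{6 T} + T \left(- \frac{1}{21}\right)}{6} = 3 - \frac{- \frac{1}{2 T} - \frac{T}{21}}{6} = 3 + \left(\frac{1}{12 T} + \frac{T}{126}\right) = 3 + \frac{1}{12 T} + \frac{T}{126}$)
$Z{\left(U{\left(0 \right)} \right)} 136 = \left(3 + \frac{1}{12 \left(-4 + \frac{4}{3} \cdot 0\right)} + \frac{-4 + \frac{4}{3} \cdot 0}{126}\right) 136 = \left(3 + \frac{1}{12 \left(-4 + 0\right)} + \frac{-4 + 0}{126}\right) 136 = \left(3 + \frac{1}{12 \left(-4\right)} + \frac{1}{126} \left(-4\right)\right) 136 = \left(3 + \frac{1}{12} \left(- \frac{1}{4}\right) - \frac{2}{63}\right) 136 = \left(3 - \frac{1}{48} - \frac{2}{63}\right) 136 = \frac{2971}{1008} \cdot 136 = \frac{50507}{126}$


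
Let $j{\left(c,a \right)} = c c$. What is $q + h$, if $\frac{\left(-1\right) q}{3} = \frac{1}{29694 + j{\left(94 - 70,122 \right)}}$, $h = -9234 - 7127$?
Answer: $- \frac{165082491}{10090} \approx -16361.0$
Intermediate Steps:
$j{\left(c,a \right)} = c^{2}$
$h = -16361$
$q = - \frac{1}{10090}$ ($q = - \frac{3}{29694 + \left(94 - 70\right)^{2}} = - \frac{3}{29694 + 24^{2}} = - \frac{3}{29694 + 576} = - \frac{3}{30270} = \left(-3\right) \frac{1}{30270} = - \frac{1}{10090} \approx -9.9108 \cdot 10^{-5}$)
$q + h = - \frac{1}{10090} - 16361 = - \frac{165082491}{10090}$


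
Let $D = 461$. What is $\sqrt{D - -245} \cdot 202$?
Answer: $202 \sqrt{706} \approx 5367.3$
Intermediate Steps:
$\sqrt{D - -245} \cdot 202 = \sqrt{461 - -245} \cdot 202 = \sqrt{461 + 245} \cdot 202 = \sqrt{706} \cdot 202 = 202 \sqrt{706}$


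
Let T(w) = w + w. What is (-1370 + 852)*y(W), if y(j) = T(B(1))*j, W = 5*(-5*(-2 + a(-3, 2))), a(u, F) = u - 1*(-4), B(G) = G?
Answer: -25900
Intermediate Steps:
a(u, F) = 4 + u (a(u, F) = u + 4 = 4 + u)
W = 25 (W = 5*(-5*(-2 + (4 - 3))) = 5*(-5*(-2 + 1)) = 5*(-5*(-1)) = 5*5 = 25)
T(w) = 2*w
y(j) = 2*j (y(j) = (2*1)*j = 2*j)
(-1370 + 852)*y(W) = (-1370 + 852)*(2*25) = -518*50 = -25900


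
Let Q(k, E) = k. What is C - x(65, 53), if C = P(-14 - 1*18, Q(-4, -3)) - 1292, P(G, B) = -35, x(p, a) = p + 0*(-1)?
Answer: -1392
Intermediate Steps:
x(p, a) = p (x(p, a) = p + 0 = p)
C = -1327 (C = -35 - 1292 = -1327)
C - x(65, 53) = -1327 - 1*65 = -1327 - 65 = -1392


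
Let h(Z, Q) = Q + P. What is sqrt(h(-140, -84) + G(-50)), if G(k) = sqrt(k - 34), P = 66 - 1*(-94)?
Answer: sqrt(76 + 2*I*sqrt(21)) ≈ 8.7336 + 0.52471*I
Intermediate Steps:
P = 160 (P = 66 + 94 = 160)
h(Z, Q) = 160 + Q (h(Z, Q) = Q + 160 = 160 + Q)
G(k) = sqrt(-34 + k)
sqrt(h(-140, -84) + G(-50)) = sqrt((160 - 84) + sqrt(-34 - 50)) = sqrt(76 + sqrt(-84)) = sqrt(76 + 2*I*sqrt(21))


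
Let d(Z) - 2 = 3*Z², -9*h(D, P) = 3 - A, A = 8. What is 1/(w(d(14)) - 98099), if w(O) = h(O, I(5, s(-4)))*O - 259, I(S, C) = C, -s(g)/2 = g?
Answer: -9/882272 ≈ -1.0201e-5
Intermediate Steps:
s(g) = -2*g
h(D, P) = 5/9 (h(D, P) = -(3 - 1*8)/9 = -(3 - 8)/9 = -⅑*(-5) = 5/9)
d(Z) = 2 + 3*Z²
w(O) = -259 + 5*O/9 (w(O) = 5*O/9 - 259 = -259 + 5*O/9)
1/(w(d(14)) - 98099) = 1/((-259 + 5*(2 + 3*14²)/9) - 98099) = 1/((-259 + 5*(2 + 3*196)/9) - 98099) = 1/((-259 + 5*(2 + 588)/9) - 98099) = 1/((-259 + (5/9)*590) - 98099) = 1/((-259 + 2950/9) - 98099) = 1/(619/9 - 98099) = 1/(-882272/9) = -9/882272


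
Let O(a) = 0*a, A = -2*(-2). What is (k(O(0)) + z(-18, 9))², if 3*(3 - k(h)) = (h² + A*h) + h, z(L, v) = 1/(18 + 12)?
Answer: 8281/900 ≈ 9.2011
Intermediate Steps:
z(L, v) = 1/30
A = 4
O(a) = 0
k(h) = 3 - 5*h/3 - h²/3 (k(h) = 3 - ((h² + 4*h) + h)/3 = 3 - (h² + 5*h)/3 = 3 + (-5*h/3 - h²/3) = 3 - 5*h/3 - h²/3)
(k(O(0)) + z(-18, 9))² = ((3 - 5/3*0 - ⅓*0²) + 1/30)² = ((3 + 0 - ⅓*0) + 1/30)² = ((3 + 0 + 0) + 1/30)² = (3 + 1/30)² = (91/30)² = 8281/900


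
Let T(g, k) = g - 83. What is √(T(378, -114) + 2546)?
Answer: √2841 ≈ 53.301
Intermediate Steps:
T(g, k) = -83 + g
√(T(378, -114) + 2546) = √((-83 + 378) + 2546) = √(295 + 2546) = √2841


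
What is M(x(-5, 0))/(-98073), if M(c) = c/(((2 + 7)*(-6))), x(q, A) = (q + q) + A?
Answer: -5/2647971 ≈ -1.8882e-6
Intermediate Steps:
x(q, A) = A + 2*q (x(q, A) = 2*q + A = A + 2*q)
M(c) = -c/54 (M(c) = c/((9*(-6))) = c/(-54) = c*(-1/54) = -c/54)
M(x(-5, 0))/(-98073) = -(0 + 2*(-5))/54/(-98073) = -(0 - 10)/54*(-1/98073) = -1/54*(-10)*(-1/98073) = (5/27)*(-1/98073) = -5/2647971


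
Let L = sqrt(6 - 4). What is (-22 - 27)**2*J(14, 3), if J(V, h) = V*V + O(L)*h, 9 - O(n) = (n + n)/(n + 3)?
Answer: 539539 - 6174*sqrt(2) ≈ 5.3081e+5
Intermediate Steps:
L = sqrt(2) ≈ 1.4142
O(n) = 9 - 2*n/(3 + n) (O(n) = 9 - (n + n)/(n + 3) = 9 - 2*n/(3 + n))
J(V, h) = V**2 + h*(27 + 7*sqrt(2))/(3 + sqrt(2)) (J(V, h) = V*V + ((27 + 7*sqrt(2))/(3 + sqrt(2)))*h = V**2 + h*(27 + 7*sqrt(2))/(3 + sqrt(2)))
(-22 - 27)**2*J(14, 3) = (-22 - 27)**2*(14**2 + (67/7)*3 - 6/7*3*sqrt(2)) = (-49)**2*(196 + 201/7 - 18*sqrt(2)/7) = 2401*(1573/7 - 18*sqrt(2)/7) = 539539 - 6174*sqrt(2)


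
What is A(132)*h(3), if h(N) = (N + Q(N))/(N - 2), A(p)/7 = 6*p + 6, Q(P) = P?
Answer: 33516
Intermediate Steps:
A(p) = 42 + 42*p (A(p) = 7*(6*p + 6) = 7*(6 + 6*p) = 42 + 42*p)
h(N) = 2*N/(-2 + N) (h(N) = (N + N)/(N - 2) = (2*N)/(-2 + N) = 2*N/(-2 + N))
A(132)*h(3) = (42 + 42*132)*(2*3/(-2 + 3)) = (42 + 5544)*(2*3/1) = 5586*(2*3*1) = 5586*6 = 33516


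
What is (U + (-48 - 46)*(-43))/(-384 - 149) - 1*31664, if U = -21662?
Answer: -16859292/533 ≈ -31631.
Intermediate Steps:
(U + (-48 - 46)*(-43))/(-384 - 149) - 1*31664 = (-21662 + (-48 - 46)*(-43))/(-384 - 149) - 1*31664 = (-21662 - 94*(-43))/(-533) - 31664 = (-21662 + 4042)*(-1/533) - 31664 = -17620*(-1/533) - 31664 = 17620/533 - 31664 = -16859292/533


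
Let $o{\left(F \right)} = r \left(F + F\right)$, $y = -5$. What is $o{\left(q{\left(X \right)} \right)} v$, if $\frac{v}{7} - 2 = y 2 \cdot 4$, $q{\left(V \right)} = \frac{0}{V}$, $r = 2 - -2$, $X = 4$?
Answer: $0$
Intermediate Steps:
$r = 4$ ($r = 2 + 2 = 4$)
$q{\left(V \right)} = 0$
$v = -266$ ($v = 14 + 7 \left(-5\right) 2 \cdot 4 = 14 + 7 \left(\left(-10\right) 4\right) = 14 + 7 \left(-40\right) = 14 - 280 = -266$)
$o{\left(F \right)} = 8 F$ ($o{\left(F \right)} = 4 \left(F + F\right) = 4 \cdot 2 F = 8 F$)
$o{\left(q{\left(X \right)} \right)} v = 8 \cdot 0 \left(-266\right) = 0 \left(-266\right) = 0$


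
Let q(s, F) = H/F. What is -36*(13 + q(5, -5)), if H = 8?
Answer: -2052/5 ≈ -410.40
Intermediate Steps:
q(s, F) = 8/F
-36*(13 + q(5, -5)) = -36*(13 + 8/(-5)) = -36*(13 + 8*(-1/5)) = -36*(13 - 8/5) = -36*57/5 = -2052/5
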